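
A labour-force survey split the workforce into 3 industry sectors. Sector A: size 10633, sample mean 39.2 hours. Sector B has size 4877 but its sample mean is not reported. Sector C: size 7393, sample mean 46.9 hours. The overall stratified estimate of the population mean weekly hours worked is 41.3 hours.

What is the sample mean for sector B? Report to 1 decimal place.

N = 10633 + 4877 + 7393 = 22903.
Overall total = μ·N = 41.3·22903 = 945893.9.
Subtract the known strata: 10633·39.2 + 7393·46.9 = 763545.3.
Remaining total for sector B: 945893.9 − 763545.3 = 182348.6.
Divide by its size: 182348.6 / 4877 = 37.390... → 37.4.

37.4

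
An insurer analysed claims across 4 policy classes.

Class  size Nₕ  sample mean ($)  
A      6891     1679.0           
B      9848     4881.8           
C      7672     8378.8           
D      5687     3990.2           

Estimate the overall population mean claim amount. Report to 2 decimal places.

4871.43

x̄_st = (Σ Nₕx̄ₕ) / (Σ Nₕ) = (6891·1679.0 + 9848·4881.8 + 7672·8378.8 + 5687·3990.2) / 30098
= 146620376.4 / 30098 = 4871.4325... → 4871.43.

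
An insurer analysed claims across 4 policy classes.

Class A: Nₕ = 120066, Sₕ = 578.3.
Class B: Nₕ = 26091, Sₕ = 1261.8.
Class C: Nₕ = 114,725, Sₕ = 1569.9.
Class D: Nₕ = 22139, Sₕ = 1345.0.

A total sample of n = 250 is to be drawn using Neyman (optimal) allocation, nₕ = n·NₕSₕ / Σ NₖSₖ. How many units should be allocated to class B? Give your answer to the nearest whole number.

26

A: NₕSₕ = 120066·578.3 = 69434167.8
B: NₕSₕ = 26091·1261.8 = 32921623.8
C: NₕSₕ = 114725·1569.9 = 180106777.5
D: NₕSₕ = 22139·1345.0 = 29776955
Σ NₕSₕ = 312239524.1.
n_B = 250·32921623.8/312239524.1 = 26.359... → 26.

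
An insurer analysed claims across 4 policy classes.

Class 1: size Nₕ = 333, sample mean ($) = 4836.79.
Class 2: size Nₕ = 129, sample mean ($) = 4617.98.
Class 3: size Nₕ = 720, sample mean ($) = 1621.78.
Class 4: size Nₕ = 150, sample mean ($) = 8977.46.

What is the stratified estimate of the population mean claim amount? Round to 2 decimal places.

3544.05

N = 1332; weights Wₕ = Nₕ/N = (0.2500, 0.0968, 0.5405, 0.1126).
x̄_st = Σ Wₕ·x̄ₕ = 0.2500·4836.79 + 0.0968·4617.98 + 0.5405·1621.78 + 0.1126·8977.46 ≈ 3544.0474...
→ 3544.05.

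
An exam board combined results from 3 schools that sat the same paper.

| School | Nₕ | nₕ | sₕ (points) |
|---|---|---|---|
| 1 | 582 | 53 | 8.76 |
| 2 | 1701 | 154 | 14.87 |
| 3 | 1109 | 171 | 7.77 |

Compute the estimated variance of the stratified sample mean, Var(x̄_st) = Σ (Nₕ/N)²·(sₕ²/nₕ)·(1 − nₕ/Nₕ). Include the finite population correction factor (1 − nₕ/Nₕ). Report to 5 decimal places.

0.39905

N = 3392. Term for each stratum: Wₕ²sₕ²/nₕ·(1−nₕ/Nₕ).
Var(x̄_st) = 0.03874354 + 0.32838564 + 0.03192042 = 0.39904960 → 0.39905.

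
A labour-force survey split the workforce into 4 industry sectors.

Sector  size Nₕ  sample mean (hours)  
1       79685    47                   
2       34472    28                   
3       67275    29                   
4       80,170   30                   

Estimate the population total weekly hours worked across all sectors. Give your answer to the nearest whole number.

Estimate total by summing Nₕ·x̄ₕ over strata.
79685·47 + 34472·28 + 67275·29 + 80170·30 = 3745195 + 965216 + 1950975 + 2405100 = 9066486.

9066486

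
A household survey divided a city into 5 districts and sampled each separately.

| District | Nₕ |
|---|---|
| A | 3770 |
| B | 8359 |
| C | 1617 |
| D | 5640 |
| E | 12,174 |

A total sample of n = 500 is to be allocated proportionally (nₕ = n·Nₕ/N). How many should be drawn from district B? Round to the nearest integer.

132

Share of district B = 8359/31560 = 0.26486.
Allocate 500 × 0.26486 = 132.430... → 132.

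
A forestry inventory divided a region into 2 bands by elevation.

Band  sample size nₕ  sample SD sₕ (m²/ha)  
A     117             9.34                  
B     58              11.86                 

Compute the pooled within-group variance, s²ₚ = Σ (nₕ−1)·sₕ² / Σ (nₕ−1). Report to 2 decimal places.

104.84

A: (117−1)·9.34² = 116·87.2356 = 10119.3296
B: (58−1)·11.86² = 57·140.6596 = 8017.5972
Numerator = 18136.9268; denominator = Σ(nₕ−1) = 173.
s²ₚ = 18136.9268/173 = 104.8377... → 104.84.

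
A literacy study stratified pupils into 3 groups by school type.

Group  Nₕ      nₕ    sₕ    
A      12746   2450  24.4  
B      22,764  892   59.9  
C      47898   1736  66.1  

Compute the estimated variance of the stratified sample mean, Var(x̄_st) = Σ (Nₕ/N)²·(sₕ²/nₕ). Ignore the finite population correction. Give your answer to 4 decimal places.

N = 83408. Term for each stratum: Wₕ²sₕ²/nₕ.
Var(x̄_st) = 0.0056747 + 0.2996198 + 0.8299894 = 1.1352839 → 1.1353.

1.1353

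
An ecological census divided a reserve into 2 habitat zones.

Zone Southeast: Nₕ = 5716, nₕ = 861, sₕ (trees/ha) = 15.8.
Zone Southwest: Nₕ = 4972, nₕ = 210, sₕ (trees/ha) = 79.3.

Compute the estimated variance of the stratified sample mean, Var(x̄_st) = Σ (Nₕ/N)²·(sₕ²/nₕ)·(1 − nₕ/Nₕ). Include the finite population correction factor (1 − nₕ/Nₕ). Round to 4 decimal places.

6.2771

N = 10688. Term for each stratum: Wₕ²sₕ²/nₕ·(1−nₕ/Nₕ).
Var(x̄_st) = 0.0704368 + 6.2066135 = 6.2770503 → 6.2771.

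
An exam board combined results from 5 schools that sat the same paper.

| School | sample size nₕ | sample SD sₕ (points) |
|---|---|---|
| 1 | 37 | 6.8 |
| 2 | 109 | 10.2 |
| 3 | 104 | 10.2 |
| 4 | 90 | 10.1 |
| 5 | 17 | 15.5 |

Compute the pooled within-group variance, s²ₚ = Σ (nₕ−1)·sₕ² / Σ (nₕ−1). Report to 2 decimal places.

103.81

1: (37−1)·6.8² = 36·46.24 = 1664.64
2: (109−1)·10.2² = 108·104.04 = 11236.32
3: (104−1)·10.2² = 103·104.04 = 10716.12
4: (90−1)·10.1² = 89·102.01 = 9078.89
5: (17−1)·15.5² = 16·240.25 = 3844
Numerator = 36539.97; denominator = Σ(nₕ−1) = 352.
s²ₚ = 36539.97/352 = 103.8067... → 103.81.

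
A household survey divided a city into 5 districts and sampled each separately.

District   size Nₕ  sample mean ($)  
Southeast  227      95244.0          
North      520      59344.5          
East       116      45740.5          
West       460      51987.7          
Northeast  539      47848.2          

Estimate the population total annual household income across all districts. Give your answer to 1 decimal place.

107489947.8

Southeast: 227·95244.0 = 21620388
North: 520·59344.5 = 30859140
East: 116·45740.5 = 5305898
West: 460·51987.7 = 23914342
Northeast: 539·47848.2 = 25790179.8
τ̂ = Σ Nₕx̄ₕ = 107489947.8.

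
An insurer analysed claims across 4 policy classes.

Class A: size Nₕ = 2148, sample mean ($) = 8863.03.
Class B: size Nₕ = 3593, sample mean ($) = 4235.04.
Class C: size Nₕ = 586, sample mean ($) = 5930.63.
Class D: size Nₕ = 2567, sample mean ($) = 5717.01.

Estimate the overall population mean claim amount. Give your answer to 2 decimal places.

N = 8894; weights Wₕ = Nₕ/N = (0.2415, 0.4040, 0.0659, 0.2886).
x̄_st = Σ Wₕ·x̄ₕ = 0.2415·8863.03 + 0.4040·4235.04 + 0.0659·5930.63 + 0.2886·5717.01 ≈ 5892.1971...
→ 5892.20.

5892.20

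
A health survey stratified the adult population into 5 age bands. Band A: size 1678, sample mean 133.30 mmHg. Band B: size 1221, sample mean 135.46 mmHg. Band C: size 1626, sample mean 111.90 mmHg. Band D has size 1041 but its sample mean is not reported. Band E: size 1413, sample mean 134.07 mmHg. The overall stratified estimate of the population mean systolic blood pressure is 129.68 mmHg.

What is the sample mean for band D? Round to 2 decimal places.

138.88

N = 1678 + 1221 + 1626 + 1041 + 1413 = 6979.
Overall total = μ·N = 129.68·6979 = 905036.72.
Subtract the known strata: 1678·133.30 + 1221·135.46 + 1626·111.90 + 1413·134.07 = 760464.37.
Remaining total for band D: 905036.72 − 760464.37 = 144572.35.
Divide by its size: 144572.35 / 1041 = 138.8783... → 138.88.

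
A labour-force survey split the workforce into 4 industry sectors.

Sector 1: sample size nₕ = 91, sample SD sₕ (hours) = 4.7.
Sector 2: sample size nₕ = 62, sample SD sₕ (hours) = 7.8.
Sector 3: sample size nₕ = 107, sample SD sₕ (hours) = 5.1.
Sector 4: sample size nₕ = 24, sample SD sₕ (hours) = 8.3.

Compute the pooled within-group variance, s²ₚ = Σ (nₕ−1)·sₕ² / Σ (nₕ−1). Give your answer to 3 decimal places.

35.860

Degrees of freedom: 90 + 61 + 106 + 23 = 280.
Σ(nₕ−1)sₕ² = 90·22.09 + 61·60.84 + 106·26.01 + 23·68.89 = 10040.87.
s²ₚ = 10040.87 / 280 = 35.86025 → 35.860.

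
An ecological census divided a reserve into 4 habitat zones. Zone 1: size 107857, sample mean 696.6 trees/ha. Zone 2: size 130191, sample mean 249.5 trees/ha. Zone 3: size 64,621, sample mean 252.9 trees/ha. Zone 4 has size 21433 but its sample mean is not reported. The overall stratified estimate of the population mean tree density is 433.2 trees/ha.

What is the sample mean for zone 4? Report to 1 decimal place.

767.2

N = 107857 + 130191 + 64621 + 21433 = 324102.
Overall total = μ·N = 433.2·324102 = 140400986.4.
Subtract the known strata: 107857·696.6 + 130191·249.5 + 64621·252.9 = 123958491.6.
Remaining total for zone 4: 140400986.4 − 123958491.6 = 16442494.8.
Divide by its size: 16442494.8 / 21433 = 767.158... → 767.2.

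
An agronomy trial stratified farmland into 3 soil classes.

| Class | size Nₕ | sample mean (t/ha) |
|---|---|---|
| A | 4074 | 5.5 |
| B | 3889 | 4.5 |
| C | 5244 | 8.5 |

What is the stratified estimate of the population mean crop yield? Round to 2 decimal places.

6.40

x̄_st = (Σ Nₕx̄ₕ) / (Σ Nₕ) = (4074·5.5 + 3889·4.5 + 5244·8.5) / 13207
= 84481.5 / 13207 = 6.3967... → 6.40.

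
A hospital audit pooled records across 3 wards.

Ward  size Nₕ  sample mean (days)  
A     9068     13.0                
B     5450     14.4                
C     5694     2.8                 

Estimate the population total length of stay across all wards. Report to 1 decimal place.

Estimate total by summing Nₕ·x̄ₕ over strata.
9068·13.0 + 5450·14.4 + 5694·2.8 = 117884 + 78480 + 15943.2 = 212307.2.

212307.2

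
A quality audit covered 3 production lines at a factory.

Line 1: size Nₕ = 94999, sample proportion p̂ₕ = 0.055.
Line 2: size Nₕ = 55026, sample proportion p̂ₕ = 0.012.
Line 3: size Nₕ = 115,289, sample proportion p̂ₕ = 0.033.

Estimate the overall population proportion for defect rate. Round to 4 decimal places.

0.0365

N = 94999 + 55026 + 115289 = 265314.
Overall proportion = Σ (Nₕ/N)·p̂ₕ.
Σ Nₕp̂ₕ = 5224.945 + 660.312 + 3804.537 = 9689.794.
9689.794 / 265314 = 0.036522... → 0.0365.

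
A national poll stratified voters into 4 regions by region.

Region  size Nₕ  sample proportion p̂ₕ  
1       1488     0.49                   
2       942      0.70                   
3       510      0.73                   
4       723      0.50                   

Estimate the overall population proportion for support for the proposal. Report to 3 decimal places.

0.579

N = 1488 + 942 + 510 + 723 = 3663.
Overall proportion = Σ (Nₕ/N)·p̂ₕ.
Σ Nₕp̂ₕ = 729.12 + 659.4 + 372.3 + 361.5 = 2122.32.
2122.32 / 3663 = 0.57939... → 0.579.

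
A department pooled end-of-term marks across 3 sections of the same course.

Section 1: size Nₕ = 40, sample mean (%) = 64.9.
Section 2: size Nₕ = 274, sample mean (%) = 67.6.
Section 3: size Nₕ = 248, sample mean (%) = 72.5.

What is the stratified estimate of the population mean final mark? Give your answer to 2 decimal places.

x̄_st = (Σ Nₕx̄ₕ) / (Σ Nₕ) = (40·64.9 + 274·67.6 + 248·72.5) / 562
= 39098.4 / 562 = 69.5701... → 69.57.

69.57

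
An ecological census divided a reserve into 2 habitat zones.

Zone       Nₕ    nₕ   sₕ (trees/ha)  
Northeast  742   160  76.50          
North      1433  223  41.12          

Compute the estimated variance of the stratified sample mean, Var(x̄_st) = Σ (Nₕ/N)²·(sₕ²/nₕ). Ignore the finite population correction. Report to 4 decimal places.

N = 2175; Wₕ = Nₕ/N.
zone Northeast: (742/2175)²·76.50²/160 = 4.2568875
zone North: (1433/2175)²·41.12²/223 = 3.2913586
Sum = 7.5482462 → 7.5482.

7.5482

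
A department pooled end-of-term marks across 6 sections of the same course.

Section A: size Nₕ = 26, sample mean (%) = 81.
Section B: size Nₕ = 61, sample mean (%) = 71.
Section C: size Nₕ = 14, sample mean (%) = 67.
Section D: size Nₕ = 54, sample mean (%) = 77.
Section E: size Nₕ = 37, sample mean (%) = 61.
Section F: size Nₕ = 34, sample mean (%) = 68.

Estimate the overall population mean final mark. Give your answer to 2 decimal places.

N = 26 + 61 + 14 + 54 + 37 + 34 = 226.
Overall mean = Σ (Nₕ/N)·x̄ₕ — weight by population share, not a simple average.
Σ Nₕx̄ₕ = 26·81 + 61·71 + 14·67 + 54·77 + 37·61 + 34·68 = 2106 + 4331 + 938 + 4158 + 2257 + 2312 = 16102.
Divide by N: 16102 / 226 = 71.2478... → 71.25.

71.25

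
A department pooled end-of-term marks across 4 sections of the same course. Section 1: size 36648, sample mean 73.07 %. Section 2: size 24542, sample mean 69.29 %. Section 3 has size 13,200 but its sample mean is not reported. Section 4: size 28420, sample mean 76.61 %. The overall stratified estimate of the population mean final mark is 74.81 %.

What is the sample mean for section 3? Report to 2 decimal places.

86.03

N = 36648 + 24542 + 13200 + 28420 = 102810.
Overall total = μ·N = 74.81·102810 = 7691216.1.
Subtract the known strata: 36648·73.07 + 24542·69.29 + 28420·76.61 = 6555640.74.
Remaining total for section 3: 7691216.1 − 6555640.74 = 1135575.36.
Divide by its size: 1135575.36 / 13200 = 86.0284... → 86.03.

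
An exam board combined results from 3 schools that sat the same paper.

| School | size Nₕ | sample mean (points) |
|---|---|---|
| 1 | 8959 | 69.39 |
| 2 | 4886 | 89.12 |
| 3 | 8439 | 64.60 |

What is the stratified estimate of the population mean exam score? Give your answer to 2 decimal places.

x̄_st = (Σ Nₕx̄ₕ) / (Σ Nₕ) = (8959·69.39 + 4886·89.12 + 8439·64.60) / 22284
= 1602264.73 / 22284 = 71.9020... → 71.90.

71.90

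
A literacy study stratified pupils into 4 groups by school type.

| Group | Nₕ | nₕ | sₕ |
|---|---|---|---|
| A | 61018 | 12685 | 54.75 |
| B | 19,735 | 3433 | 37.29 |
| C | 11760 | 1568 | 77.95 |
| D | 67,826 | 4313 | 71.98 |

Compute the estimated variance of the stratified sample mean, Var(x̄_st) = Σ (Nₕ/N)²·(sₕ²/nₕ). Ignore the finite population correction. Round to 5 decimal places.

N = 160339. Term for each stratum: Wₕ²sₕ²/nₕ.
Var(x̄_st) = 0.03422279 + 0.00613630 + 0.02084599 + 0.21496032 = 0.27616540 → 0.27617.

0.27617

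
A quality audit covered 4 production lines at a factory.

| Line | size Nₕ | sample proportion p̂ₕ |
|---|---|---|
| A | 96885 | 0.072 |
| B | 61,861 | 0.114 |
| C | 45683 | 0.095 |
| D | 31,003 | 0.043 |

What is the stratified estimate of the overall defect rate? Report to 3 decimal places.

N = 96885 + 61861 + 45683 + 31003 = 235432.
Overall proportion = Σ (Nₕ/N)·p̂ₕ.
Σ Nₕp̂ₕ = 6975.72 + 7052.154 + 4339.885 + 1333.129 = 19700.888.
19700.888 / 235432 = 0.08368... → 0.084.

0.084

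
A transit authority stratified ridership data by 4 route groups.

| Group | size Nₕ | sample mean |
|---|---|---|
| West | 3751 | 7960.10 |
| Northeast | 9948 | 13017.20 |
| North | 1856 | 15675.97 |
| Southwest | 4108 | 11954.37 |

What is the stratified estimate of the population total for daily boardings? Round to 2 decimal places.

Estimate total by summing Nₕ·x̄ₕ over strata.
3751·7960.10 + 9948·13017.20 + 1856·15675.97 + 4108·11954.37 = 29858335.1 + 129495105.6 + 29094600.32 + 49108551.96 = 237556592.98.

237556592.98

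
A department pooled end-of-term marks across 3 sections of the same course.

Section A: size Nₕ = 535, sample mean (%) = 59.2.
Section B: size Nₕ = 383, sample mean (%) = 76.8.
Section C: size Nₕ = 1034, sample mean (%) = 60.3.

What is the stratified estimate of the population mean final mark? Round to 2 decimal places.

N = 1952; weights Wₕ = Nₕ/N = (0.2741, 0.1962, 0.5297).
x̄_st = Σ Wₕ·x̄ₕ = 0.2741·59.2 + 0.1962·76.8 + 0.5297·60.3 ≈ 63.2360...
→ 63.24.

63.24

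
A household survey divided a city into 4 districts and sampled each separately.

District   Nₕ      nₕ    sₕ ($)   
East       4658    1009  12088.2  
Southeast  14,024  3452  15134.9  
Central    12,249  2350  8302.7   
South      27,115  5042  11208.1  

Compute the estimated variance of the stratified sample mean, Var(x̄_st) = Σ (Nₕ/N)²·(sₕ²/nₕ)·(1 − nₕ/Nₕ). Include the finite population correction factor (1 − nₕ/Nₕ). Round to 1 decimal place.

N = 58046; Wₕ = Nₕ/N.
district East: (4658/58046)²·12088.2²/1009·(1 − 1009/4658) = 730.5684
district Southeast: (14024/58046)²·15134.9²/3452·(1 − 3452/14024) = 2919.9323
district Central: (12249/58046)²·8302.7²/2350·(1 − 2350/12249) = 1055.6457
district South: (27115/58046)²·11208.1²/5042·(1 − 5042/27115) = 4425.7566
Sum = 9131.9031 → 9131.9.

9131.9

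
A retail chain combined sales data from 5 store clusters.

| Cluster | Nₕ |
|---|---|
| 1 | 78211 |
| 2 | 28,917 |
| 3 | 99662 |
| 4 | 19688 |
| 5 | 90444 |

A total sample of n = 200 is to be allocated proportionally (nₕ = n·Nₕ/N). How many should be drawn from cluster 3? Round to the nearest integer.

N = 78211 + 28917 + 99662 + 19688 + 90444 = 316922.
n_3 = 200·99662/316922 = 62.894... → 63.

63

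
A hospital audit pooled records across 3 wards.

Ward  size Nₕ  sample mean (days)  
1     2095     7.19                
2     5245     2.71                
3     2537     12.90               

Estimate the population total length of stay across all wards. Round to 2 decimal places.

Estimate total by summing Nₕ·x̄ₕ over strata.
2095·7.19 + 5245·2.71 + 2537·12.90 = 15063.05 + 14213.95 + 32727.3 = 62004.30.

62004.30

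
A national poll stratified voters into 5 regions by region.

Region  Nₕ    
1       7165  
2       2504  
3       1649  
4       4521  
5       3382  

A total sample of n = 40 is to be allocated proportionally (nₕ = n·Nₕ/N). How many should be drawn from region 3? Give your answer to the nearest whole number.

N = 7165 + 2504 + 1649 + 4521 + 3382 = 19221.
n_3 = 40·1649/19221 = 3.432... → 3.

3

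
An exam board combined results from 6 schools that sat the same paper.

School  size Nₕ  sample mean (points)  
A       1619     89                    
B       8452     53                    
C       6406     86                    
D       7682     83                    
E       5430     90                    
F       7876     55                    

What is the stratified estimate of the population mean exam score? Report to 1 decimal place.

N = 37465; weights Wₕ = Nₕ/N = (0.0432, 0.2256, 0.1710, 0.2050, 0.1449, 0.2102).
x̄_st = Σ Wₕ·x̄ₕ = 0.0432·89 + 0.2256·53 + 0.1710·86 + 0.2050·83 + 0.1449·90 + 0.2102·55 ≈ 72.133...
→ 72.1.

72.1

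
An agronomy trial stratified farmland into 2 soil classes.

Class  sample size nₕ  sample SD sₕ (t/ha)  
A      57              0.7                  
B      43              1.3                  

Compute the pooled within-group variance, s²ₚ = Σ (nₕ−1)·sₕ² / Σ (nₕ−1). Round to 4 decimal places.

A: (57−1)·0.7² = 56·0.49 = 27.44
B: (43−1)·1.3² = 42·1.69 = 70.98
Numerator = 98.42; denominator = Σ(nₕ−1) = 98.
s²ₚ = 98.42/98 = 1.004286... → 1.0043.

1.0043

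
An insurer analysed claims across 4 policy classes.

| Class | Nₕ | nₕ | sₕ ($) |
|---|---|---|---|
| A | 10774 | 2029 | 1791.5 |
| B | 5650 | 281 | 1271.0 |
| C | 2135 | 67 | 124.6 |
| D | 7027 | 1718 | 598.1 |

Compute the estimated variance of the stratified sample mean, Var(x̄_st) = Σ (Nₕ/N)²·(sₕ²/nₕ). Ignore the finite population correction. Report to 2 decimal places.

N = 25586. Term for each stratum: Wₕ²sₕ²/nₕ.
Var(x̄_st) = 280.47924 + 280.33472 + 1.61344 + 15.70578 = 578.13318 → 578.13.

578.13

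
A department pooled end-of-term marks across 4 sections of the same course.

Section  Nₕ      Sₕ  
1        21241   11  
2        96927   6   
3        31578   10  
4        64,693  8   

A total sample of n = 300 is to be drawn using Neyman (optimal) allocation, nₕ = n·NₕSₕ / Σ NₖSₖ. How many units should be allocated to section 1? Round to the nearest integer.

43

Σ NₕSₕ = 21241·11 + 96927·6 + 31578·10 + 64693·8 = 1648537.
Share for 1: 233651/1648537 = 0.14173.
n_1 = 300 × 0.14173 = 42.520... → 43.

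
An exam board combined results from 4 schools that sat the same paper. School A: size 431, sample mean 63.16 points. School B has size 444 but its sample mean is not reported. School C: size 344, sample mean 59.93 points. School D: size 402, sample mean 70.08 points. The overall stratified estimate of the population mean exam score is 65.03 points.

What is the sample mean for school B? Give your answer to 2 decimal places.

66.22

N = 431 + 444 + 344 + 402 = 1621.
Overall total = μ·N = 65.03·1621 = 105413.63.
Subtract the known strata: 431·63.16 + 344·59.93 + 402·70.08 = 76010.04.
Remaining total for school B: 105413.63 − 76010.04 = 29403.59.
Divide by its size: 29403.59 / 444 = 66.2243... → 66.22.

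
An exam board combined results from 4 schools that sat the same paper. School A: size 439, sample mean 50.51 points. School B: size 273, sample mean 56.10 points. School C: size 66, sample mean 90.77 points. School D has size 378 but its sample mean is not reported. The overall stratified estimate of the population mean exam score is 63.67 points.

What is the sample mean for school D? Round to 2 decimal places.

Σ Nₕx̄ₕ = N·μ, so 378·x̄_D = 1156·63.67 − (439·50.51 + 273·56.10 + 66·90.77).
= 73602.52 − 43480.01 = 30122.51.
x̄_D = 30122.51 / 378 = 79.6892... → 79.69.

79.69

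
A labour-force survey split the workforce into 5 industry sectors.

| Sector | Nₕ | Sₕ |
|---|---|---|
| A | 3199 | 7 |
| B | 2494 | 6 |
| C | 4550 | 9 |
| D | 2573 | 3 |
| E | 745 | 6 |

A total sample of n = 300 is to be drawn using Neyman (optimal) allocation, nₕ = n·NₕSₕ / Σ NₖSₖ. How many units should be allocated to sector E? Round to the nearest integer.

15

A: NₕSₕ = 3199·7 = 22393
B: NₕSₕ = 2494·6 = 14964
C: NₕSₕ = 4550·9 = 40950
D: NₕSₕ = 2573·3 = 7719
E: NₕSₕ = 745·6 = 4470
Σ NₕSₕ = 90496.
n_E = 300·4470/90496 = 14.818... → 15.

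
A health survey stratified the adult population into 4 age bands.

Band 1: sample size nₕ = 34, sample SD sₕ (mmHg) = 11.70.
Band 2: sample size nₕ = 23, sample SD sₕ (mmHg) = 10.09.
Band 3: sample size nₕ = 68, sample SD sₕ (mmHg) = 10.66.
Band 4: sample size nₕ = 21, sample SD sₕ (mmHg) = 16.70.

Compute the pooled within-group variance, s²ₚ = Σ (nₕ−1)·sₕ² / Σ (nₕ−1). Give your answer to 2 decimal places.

140.48

Degrees of freedom: 33 + 22 + 67 + 20 = 142.
Σ(nₕ−1)sₕ² = 33·136.89 + 22·101.8081 + 67·113.6356 + 20·278.89 = 19948.5334.
s²ₚ = 19948.5334 / 142 = 140.4826... → 140.48.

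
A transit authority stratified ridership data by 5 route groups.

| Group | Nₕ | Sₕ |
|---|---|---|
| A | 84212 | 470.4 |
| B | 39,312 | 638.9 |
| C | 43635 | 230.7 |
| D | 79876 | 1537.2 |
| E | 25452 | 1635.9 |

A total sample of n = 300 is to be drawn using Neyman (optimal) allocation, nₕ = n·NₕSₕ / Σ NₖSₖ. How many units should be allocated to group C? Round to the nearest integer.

13

A: NₕSₕ = 84212·470.4 = 39613324.8
B: NₕSₕ = 39312·638.9 = 25116436.8
C: NₕSₕ = 43635·230.7 = 10066594.5
D: NₕSₕ = 79876·1537.2 = 122785387.2
E: NₕSₕ = 25452·1635.9 = 41636926.8
Σ NₕSₕ = 239218670.1.
n_C = 300·10066594.5/239218670.1 = 12.624... → 13.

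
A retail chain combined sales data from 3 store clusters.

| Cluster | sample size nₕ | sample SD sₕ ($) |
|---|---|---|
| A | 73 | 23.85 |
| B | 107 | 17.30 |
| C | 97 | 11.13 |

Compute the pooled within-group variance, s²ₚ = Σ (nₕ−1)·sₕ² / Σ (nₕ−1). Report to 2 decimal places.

A: (73−1)·23.85² = 72·568.8225 = 40955.22
B: (107−1)·17.30² = 106·299.29 = 31724.74
C: (97−1)·11.13² = 96·123.8769 = 11892.1824
Numerator = 84572.1424; denominator = Σ(nₕ−1) = 274.
s²ₚ = 84572.1424/274 = 308.6575... → 308.66.

308.66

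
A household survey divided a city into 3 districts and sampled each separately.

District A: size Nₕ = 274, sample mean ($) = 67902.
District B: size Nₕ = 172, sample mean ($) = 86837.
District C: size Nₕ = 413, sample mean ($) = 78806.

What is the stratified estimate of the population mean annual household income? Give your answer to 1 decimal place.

N = 859; weights Wₕ = Nₕ/N = (0.3190, 0.2002, 0.4808).
x̄_st = Σ Wₕ·x̄ₕ = 0.3190·67902 + 0.2002·86837 + 0.4808·78806 ≈ 76935.960...
→ 76936.0.

76936.0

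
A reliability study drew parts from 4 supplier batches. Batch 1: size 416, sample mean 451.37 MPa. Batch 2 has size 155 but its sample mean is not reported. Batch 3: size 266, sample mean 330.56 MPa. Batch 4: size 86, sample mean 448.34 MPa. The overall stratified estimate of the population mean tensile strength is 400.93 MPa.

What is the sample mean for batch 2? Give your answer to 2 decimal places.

Σ Nₕx̄ₕ = N·μ, so 155·x̄_2 = 923·400.93 − (416·451.37 + 266·330.56 + 86·448.34).
= 370058.39 − 314256.12 = 55802.27.
x̄_2 = 55802.27 / 155 = 360.0146... → 360.01.

360.01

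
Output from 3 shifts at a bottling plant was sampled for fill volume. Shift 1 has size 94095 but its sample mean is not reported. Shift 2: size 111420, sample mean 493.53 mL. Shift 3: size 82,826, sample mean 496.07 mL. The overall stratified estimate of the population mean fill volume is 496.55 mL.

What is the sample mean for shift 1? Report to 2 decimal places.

500.55

Σ Nₕx̄ₕ = N·μ, so 94095·x̄_1 = 288341·496.55 − (111420·493.53 + 82826·496.07).
= 143175723.55 − 96076606.42 = 47099117.13.
x̄_1 = 47099117.13 / 94095 = 500.5486... → 500.55.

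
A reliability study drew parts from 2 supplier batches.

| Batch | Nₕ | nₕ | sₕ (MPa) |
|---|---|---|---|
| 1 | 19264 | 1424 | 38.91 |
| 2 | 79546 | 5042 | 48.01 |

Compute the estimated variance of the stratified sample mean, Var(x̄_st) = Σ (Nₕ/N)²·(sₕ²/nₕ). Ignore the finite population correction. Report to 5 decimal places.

0.33669

N = 98810. Term for each stratum: Wₕ²sₕ²/nₕ.
Var(x̄_st) = 0.04041137 + 0.29627531 = 0.33668669 → 0.33669.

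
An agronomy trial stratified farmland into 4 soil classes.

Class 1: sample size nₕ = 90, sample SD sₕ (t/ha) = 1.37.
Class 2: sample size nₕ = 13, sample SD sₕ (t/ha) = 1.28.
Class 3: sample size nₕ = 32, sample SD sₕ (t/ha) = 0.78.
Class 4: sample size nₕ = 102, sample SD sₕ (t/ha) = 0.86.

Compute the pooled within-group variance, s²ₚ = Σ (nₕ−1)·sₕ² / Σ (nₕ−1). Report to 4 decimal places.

Degrees of freedom: 89 + 12 + 31 + 101 = 233.
Σ(nₕ−1)sₕ² = 89·1.8769 + 12·1.6384 + 31·0.6084 + 101·0.7396 = 280.2649.
s²ₚ = 280.2649 / 233 = 1.202854... → 1.2029.

1.2029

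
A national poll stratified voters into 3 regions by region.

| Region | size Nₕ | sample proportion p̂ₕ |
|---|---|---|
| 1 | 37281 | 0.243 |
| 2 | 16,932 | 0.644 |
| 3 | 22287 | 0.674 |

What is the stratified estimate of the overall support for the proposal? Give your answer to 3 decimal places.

N = 37281 + 16932 + 22287 = 76500.
Overall proportion = Σ (Nₕ/N)·p̂ₕ.
Σ Nₕp̂ₕ = 9059.283 + 10904.208 + 15021.438 = 34984.929.
34984.929 / 76500 = 0.45732... → 0.457.

0.457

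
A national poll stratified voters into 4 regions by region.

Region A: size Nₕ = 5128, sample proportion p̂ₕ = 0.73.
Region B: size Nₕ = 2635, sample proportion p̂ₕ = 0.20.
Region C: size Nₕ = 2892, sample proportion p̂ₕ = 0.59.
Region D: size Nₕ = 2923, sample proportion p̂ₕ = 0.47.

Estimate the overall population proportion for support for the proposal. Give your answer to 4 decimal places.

N = 5128 + 2635 + 2892 + 2923 = 13578.
Overall proportion = Σ (Nₕ/N)·p̂ₕ.
Σ Nₕp̂ₕ = 3743.44 + 527 + 1706.28 + 1373.81 = 7350.53.
7350.53 / 13578 = 0.541356... → 0.5414.

0.5414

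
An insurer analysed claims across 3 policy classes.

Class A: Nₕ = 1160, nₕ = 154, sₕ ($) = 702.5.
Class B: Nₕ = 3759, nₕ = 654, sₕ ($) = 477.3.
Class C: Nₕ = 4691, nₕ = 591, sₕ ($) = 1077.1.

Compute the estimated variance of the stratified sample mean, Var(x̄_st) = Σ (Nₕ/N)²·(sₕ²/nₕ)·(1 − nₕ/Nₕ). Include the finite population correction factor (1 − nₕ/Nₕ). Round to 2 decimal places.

493.33

N = 9610. Term for each stratum: Wₕ²sₕ²/nₕ·(1−nₕ/Nₕ).
Var(x̄_st) = 40.49311 + 44.02428 + 408.81525 = 493.33264 → 493.33.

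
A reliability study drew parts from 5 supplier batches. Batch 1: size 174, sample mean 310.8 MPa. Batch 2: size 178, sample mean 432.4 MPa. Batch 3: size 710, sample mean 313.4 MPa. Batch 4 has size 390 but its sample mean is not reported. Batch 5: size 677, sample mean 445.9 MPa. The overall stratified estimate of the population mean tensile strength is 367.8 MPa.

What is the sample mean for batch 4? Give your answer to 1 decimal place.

327.2

Σ Nₕx̄ₕ = N·μ, so 390·x̄_4 = 2129·367.8 − (174·310.8 + 178·432.4 + 710·313.4 + 677·445.9).
= 783046.2 − 655434.7 = 127611.5.
x̄_4 = 127611.5 / 390 = 327.209... → 327.2.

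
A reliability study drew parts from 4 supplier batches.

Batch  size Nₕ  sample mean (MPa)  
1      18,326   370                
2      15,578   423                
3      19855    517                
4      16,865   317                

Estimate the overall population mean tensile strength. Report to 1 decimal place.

x̄_st = (Σ Nₕx̄ₕ) / (Σ Nₕ) = (18326·370 + 15578·423 + 19855·517 + 16865·317) / 70624
= 28981354 / 70624 = 410.361... → 410.4.

410.4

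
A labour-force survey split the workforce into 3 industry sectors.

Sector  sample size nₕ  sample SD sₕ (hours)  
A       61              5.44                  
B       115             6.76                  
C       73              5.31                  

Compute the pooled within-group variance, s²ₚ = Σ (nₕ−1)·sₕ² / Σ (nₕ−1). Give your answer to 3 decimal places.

A: (61−1)·5.44² = 60·29.5936 = 1775.616
B: (115−1)·6.76² = 114·45.6976 = 5209.5264
C: (73−1)·5.31² = 72·28.1961 = 2030.1192
Numerator = 9015.2616; denominator = Σ(nₕ−1) = 246.
s²ₚ = 9015.2616/246 = 36.64740... → 36.647.

36.647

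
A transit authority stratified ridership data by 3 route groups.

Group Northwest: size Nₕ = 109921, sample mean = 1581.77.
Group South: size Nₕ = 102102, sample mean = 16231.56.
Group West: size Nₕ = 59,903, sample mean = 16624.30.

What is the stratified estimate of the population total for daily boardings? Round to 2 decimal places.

Population total = Σ Nₕ·x̄ₕ (each stratum's size times its mean).
109921·1581.77 + 102102·16231.56 + 59903·16624.30 = 173869740.17 + 1657274739.12 + 995845442.9 = 2826989922.19.

2826989922.19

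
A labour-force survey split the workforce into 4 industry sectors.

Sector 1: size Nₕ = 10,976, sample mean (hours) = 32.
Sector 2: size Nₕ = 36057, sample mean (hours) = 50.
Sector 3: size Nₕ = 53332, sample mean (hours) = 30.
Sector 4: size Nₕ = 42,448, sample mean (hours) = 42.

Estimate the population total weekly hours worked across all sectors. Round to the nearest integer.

5536858

1: 10976·32 = 351232
2: 36057·50 = 1802850
3: 53332·30 = 1599960
4: 42448·42 = 1782816
τ̂ = Σ Nₕx̄ₕ = 5536858.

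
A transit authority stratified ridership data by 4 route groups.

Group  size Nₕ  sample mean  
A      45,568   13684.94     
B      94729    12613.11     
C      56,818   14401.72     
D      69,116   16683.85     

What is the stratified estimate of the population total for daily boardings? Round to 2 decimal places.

A: 45568·13684.94 = 623595345.92
B: 94729·12613.11 = 1194827297.19
C: 56818·14401.72 = 818276926.96
D: 69116·16683.85 = 1153120976.6
τ̂ = Σ Nₕx̄ₕ = 3789820546.67.

3789820546.67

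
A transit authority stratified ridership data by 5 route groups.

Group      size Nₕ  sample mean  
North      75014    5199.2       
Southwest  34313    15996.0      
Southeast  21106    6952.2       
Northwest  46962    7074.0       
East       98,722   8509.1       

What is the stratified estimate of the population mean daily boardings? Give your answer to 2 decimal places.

x̄_st = (Σ Nₕx̄ₕ) / (Σ Nₕ) = (75014·5199.2 + 34313·15996.0 + 21106·6952.2 + 46962·7074.0 + 98722·8509.1) / 276117
= 2257861228.2 / 276117 = 8177.1902... → 8177.19.

8177.19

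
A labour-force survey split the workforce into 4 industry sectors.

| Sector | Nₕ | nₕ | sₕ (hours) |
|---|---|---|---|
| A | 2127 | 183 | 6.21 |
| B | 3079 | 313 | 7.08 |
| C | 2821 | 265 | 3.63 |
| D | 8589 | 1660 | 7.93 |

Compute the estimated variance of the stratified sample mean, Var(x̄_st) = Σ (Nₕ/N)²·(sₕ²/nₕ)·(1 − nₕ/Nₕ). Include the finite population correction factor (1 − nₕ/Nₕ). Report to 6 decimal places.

N = 16616; Wₕ = Nₕ/N.
sector A: (2127/16616)²·6.21²/183·(1 − 183/2127) = 0.003156043
sector B: (3079/16616)²·7.08²/313·(1 − 313/3079) = 0.004940047
sector C: (2821/16616)²·3.63²/265·(1 − 265/2821) = 0.001298609
sector D: (8589/16616)²·7.93²/1660·(1 − 1660/8589) = 0.008165795
Sum = 0.017560494 → 0.017560.

0.017560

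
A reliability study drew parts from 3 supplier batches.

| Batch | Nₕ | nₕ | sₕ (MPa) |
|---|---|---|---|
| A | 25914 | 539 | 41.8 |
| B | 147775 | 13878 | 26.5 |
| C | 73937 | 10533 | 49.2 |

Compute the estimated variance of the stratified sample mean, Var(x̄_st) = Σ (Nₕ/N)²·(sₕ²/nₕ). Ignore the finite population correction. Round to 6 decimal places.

0.074010

N = 247626. Term for each stratum: Wₕ²sₕ²/nₕ.
Var(x̄_st) = 0.035500970 + 0.018020810 + 0.020488459 = 0.074010239 → 0.074010.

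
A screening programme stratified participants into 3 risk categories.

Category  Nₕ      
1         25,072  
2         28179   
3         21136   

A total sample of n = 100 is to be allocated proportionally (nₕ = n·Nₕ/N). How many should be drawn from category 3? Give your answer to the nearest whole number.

Share of category 3 = 21136/74387 = 0.28414.
Allocate 100 × 0.28414 = 28.414... → 28.

28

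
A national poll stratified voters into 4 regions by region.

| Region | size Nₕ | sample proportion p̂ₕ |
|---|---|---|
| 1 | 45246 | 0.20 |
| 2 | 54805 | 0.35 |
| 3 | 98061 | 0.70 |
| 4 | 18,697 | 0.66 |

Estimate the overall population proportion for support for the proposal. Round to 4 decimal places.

Wₕ = Nₕ/N with N = 216809: 0.2087, 0.2528, 0.4523, 0.0862.
p̂_st = 0.2087·0.20 + 0.2528·0.35 + 0.4523·0.70 + 0.0862·0.66 ≈ 0.503732... → 0.5037.

0.5037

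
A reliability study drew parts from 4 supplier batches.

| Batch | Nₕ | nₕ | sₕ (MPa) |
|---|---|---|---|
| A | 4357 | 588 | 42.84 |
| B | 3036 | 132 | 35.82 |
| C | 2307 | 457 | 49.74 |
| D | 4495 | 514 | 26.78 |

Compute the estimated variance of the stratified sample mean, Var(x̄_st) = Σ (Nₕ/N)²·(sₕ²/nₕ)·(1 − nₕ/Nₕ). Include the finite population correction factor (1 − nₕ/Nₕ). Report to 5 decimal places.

0.91826

N = 14195. Term for each stratum: Wₕ²sₕ²/nₕ·(1−nₕ/Nₕ).
Var(x̄_st) = 0.25436919 + 0.42530924 + 0.11466844 + 0.12391078 = 0.91825765 → 0.91826.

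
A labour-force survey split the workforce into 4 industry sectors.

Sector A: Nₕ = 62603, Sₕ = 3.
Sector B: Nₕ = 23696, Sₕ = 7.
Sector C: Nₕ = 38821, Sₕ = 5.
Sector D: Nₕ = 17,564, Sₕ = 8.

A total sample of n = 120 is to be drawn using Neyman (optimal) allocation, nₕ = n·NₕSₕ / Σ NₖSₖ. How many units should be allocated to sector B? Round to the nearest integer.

A: NₕSₕ = 62603·3 = 187809
B: NₕSₕ = 23696·7 = 165872
C: NₕSₕ = 38821·5 = 194105
D: NₕSₕ = 17564·8 = 140512
Σ NₕSₕ = 688298.
n_B = 120·165872/688298 = 28.919... → 29.

29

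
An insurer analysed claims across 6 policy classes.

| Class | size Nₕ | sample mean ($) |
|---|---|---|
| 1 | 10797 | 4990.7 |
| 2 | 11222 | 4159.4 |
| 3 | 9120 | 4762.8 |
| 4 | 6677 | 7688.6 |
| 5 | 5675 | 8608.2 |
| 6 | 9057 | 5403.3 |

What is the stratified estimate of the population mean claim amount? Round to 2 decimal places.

5578.22

N = 10797 + 11222 + 9120 + 6677 + 5675 + 9057 = 52548.
The stratified mean weights each stratum mean by its population share Nₕ/N.
Σ Nₕx̄ₕ = 10797·4990.7 + 11222·4159.4 + 9120·4762.8 + 6677·7688.6 + 5675·8608.2 + 9057·5403.3 = 53884587.9 + 46676786.8 + 43436736 + 51336782.2 + 48851535 + 48937688.1 = 293124116.
Divide by N: 293124116 / 52548 = 5578.2164... → 5578.22.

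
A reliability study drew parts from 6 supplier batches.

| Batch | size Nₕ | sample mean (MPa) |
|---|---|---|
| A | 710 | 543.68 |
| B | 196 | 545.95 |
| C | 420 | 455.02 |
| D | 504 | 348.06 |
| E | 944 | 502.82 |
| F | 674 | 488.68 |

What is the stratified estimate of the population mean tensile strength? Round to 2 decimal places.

x̄_st = (Σ Nₕx̄ₕ) / (Σ Nₕ) = (710·543.68 + 196·545.95 + 420·455.02 + 504·348.06 + 944·502.82 + 674·488.68) / 3448
= 1663582.04 / 3448 = 482.4774... → 482.48.

482.48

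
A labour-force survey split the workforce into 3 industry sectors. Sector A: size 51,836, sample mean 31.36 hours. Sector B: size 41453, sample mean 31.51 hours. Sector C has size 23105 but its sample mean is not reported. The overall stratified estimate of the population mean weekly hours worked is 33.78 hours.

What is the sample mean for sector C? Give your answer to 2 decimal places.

43.28

Σ Nₕx̄ₕ = N·μ, so 23105·x̄_C = 116394·33.78 − (51836·31.36 + 41453·31.51).
= 3931789.32 − 2931760.99 = 1000028.33.
x̄_C = 1000028.33 / 23105 = 43.2819... → 43.28.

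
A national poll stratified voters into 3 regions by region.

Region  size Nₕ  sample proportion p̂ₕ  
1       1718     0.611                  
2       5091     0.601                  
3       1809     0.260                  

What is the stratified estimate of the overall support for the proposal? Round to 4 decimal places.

N = 1718 + 5091 + 1809 = 8618.
Overall proportion = Σ (Nₕ/N)·p̂ₕ.
Σ Nₕp̂ₕ = 1049.698 + 3059.691 + 470.34 = 4579.729.
4579.729 / 8618 = 0.531414... → 0.5314.

0.5314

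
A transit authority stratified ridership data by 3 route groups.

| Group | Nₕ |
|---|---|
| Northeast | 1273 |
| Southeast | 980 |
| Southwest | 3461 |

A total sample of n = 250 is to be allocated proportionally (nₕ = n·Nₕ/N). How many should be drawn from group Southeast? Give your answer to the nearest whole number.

43

Share of group Southeast = 980/5714 = 0.17151.
Allocate 250 × 0.17151 = 42.877... → 43.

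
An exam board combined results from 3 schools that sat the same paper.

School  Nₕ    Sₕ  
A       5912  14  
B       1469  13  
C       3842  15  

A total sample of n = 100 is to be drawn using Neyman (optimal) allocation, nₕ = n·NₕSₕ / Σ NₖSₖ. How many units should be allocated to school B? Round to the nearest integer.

A: NₕSₕ = 5912·14 = 82768
B: NₕSₕ = 1469·13 = 19097
C: NₕSₕ = 3842·15 = 57630
Σ NₕSₕ = 159495.
n_B = 100·19097/159495 = 11.973... → 12.

12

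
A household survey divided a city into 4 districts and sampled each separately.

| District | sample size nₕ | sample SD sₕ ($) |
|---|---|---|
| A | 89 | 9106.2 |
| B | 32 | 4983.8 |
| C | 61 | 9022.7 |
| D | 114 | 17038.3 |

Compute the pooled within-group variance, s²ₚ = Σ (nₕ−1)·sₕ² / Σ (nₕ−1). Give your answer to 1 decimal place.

Degrees of freedom: 88 + 31 + 60 + 113 = 292.
Σ(nₕ−1)sₕ² = 88·82922878.44 + 31·24838262.44 + 60·81409115.29 + 113·290303666.89 = 45756060714.33.
s²ₚ = 45756060714.33 / 292 = 156698838.063... → 156698838.1.

156698838.1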